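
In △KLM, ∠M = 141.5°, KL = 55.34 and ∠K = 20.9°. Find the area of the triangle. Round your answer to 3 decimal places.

265.330

The third angle is ∠L = 180° − ∠M − ∠K = 17.60°.
Law of sines: LM = KL·sin K/sin M ≈ 31.713.
Law of sines: MK = KL·sin L/sin M ≈ 26.88.
Area = ½·KL·LM·sin L ≈ 265.33.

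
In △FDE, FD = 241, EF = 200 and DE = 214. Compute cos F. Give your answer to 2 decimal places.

cos F ≈ 0.54

By the law of cosines, cos F = (EF² + FD² − DE²) / (2·EF·FD) ≈ 0.54238, so ∠F ≈ 0.998 rad.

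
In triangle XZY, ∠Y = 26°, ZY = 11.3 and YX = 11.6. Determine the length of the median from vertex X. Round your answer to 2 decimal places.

m_X ≈ 6.98

By the law of cosines, XZ² = ZY² + YX² − 2·ZY·YX·cos Y = 26.622, so XZ ≈ 5.1597.
Median from X: ½√(2·YX² + 2·XZ² − ZY²) ≈ 6.9763.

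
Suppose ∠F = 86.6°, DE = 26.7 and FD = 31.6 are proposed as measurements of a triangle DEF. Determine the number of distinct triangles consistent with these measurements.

0

FD·sin F = 31.6·sin(86.6°) ≈ 31.54.
Since DE = 26.7 < 31.54 = FD sin F, no triangle exists.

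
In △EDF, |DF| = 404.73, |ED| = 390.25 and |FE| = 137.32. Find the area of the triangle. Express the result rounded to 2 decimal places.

Semiperimeter s = (404.73 + 137.32 + 390.25)/2 = 466.15.
Heron's formula: area = √(466.15·61.42·328.83·75.9) ≈ 26732.

26731.56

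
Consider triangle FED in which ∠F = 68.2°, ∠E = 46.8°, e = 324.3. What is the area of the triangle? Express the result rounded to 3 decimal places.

area ≈ 60702.427

The third angle is ∠D = 180° − ∠F − ∠E = 65.00°.
Law of sines: f = e·sin F/sin E ≈ 413.06.
Law of sines: d = e·sin D/sin E ≈ 403.19.
Area = ½·e·f·sin D ≈ 60702.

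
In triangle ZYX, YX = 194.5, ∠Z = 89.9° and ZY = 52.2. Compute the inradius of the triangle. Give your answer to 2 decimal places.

Law of sines: sin X = ZY·sin Z/YX ≈ 0.26838.
Since YX ≥ ZY, only the acute value applies: ∠X ≈ 15.57°.
Then ∠Y = 180° − ∠Z − ∠X ≈ 74.53°.
Law of sines gives XZ = YX·sin Y/sin Z ≈ 187.46.
Area = ½·YX·ZY·sin Y ≈ 4892.6.
Semiperimeter s = (194.5+187.46+52.2)/2 = 217.08.
Inradius = area/s = 4892.6/217.08 ≈ 22.538.

22.54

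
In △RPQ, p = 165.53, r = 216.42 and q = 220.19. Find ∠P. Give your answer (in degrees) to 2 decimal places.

By the law of cosines, cos P = (q² + r² − p²) / (2·q·r) ≈ 0.71266, so ∠P ≈ 44.55°.

∠P ≈ 44.55°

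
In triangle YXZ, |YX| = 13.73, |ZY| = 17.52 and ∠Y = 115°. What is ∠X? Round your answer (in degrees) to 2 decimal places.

By the law of cosines, |XZ|² = |ZY|² + |YX|² − 2·|ZY|·|YX|·cos Y = 698.78, so |XZ| ≈ 26.435.
Law of cosines again: cos X = (|YX|² + |XZ|² − |ZY|²)/(2·|YX|·|XZ|) ≈ 0.79949, so ∠X ≈ 36.92°.

∠X ≈ 36.92°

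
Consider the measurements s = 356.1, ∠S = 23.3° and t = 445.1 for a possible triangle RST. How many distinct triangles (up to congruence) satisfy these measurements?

2

t·sin S = 445.1·sin(23.3°) ≈ 176.1.
Since t sin S < s < t (176.1 < 356.1 < 445.1), two triangles exist.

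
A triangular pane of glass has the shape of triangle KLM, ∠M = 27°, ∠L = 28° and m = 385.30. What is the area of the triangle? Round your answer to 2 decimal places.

area ≈ 62877.47

The third angle is ∠K = 180° − ∠L − ∠M = 125.00°.
Law of sines: k = m·sin K/sin M ≈ 695.21.
Law of sines: l = m·sin L/sin M ≈ 398.44.
Area = ½·m·k·sin L ≈ 62877.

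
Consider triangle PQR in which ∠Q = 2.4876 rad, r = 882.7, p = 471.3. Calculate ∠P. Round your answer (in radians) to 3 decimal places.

By the law of cosines, q² = r² + p² − 2·r·p·cos Q = 1.6616e+06, so q ≈ 1289.
Law of cosines again: cos P = (q² + r² − p²)/(2·q·r) ≈ 0.97495, so ∠P ≈ 0.2243 rad.

0.224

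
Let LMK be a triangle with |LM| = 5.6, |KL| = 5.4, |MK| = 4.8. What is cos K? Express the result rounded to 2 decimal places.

cos K ≈ 0.40

By the law of cosines, cos K = (|MK|² + |KL|² − |LM|²) / (2·|MK|·|KL|) ≈ 0.40201, so ∠K ≈ 66.30°.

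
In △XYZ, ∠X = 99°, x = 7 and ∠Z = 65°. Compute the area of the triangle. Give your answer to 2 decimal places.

The third angle is ∠Y = 180° − ∠Z − ∠X = 16.00°.
Law of sines: y = x·sin Y/sin X ≈ 1.9535.
Law of sines: z = x·sin Z/sin X ≈ 6.4232.
Area = ½·x·y·sin Z ≈ 6.1967.

area ≈ 6.20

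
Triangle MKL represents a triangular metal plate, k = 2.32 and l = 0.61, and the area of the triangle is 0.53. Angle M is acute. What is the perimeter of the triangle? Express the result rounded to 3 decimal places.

From area = ½·k·l·sin M, we get sin M = 2·area/(k·l) ≈ 0.74901.
Taking the acute solution, ∠M ≈ 48.50°.
Law of cosines then gives m ≈ 1.9696.
Perimeter = 1.9696 + 2.32 + 0.61 = 4.8996.

perimeter ≈ 4.900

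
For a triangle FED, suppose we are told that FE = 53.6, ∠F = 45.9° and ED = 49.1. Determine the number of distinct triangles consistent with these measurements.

FE·sin F = 53.6·sin(45.9°) ≈ 38.49.
Since FE sin F < ED < FE (38.49 < 49.1 < 53.6), two triangles exist.

2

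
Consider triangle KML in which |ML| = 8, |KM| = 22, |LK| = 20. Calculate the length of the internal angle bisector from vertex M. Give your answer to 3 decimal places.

By the law of cosines, cos M = (|KM|² + |ML|² − |LK|²) / (2·|KM|·|ML|) ≈ 0.42045, so ∠M ≈ 65.14°.
The bisector from M has length 2·|KM|·|ML|·cos(∠M/2)/(|KM|+|ML|) ≈ 9.8883.

9.888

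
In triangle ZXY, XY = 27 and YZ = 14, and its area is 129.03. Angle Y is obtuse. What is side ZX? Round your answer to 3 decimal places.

From area = ½·XY·YZ·sin Y, we get sin Y = 2·area/(XY·YZ) ≈ 0.68270.
Taking the obtuse solution, ∠Y ≈ 136.95°.
Law of cosines then gives ZX ≈ 38.437.

38.437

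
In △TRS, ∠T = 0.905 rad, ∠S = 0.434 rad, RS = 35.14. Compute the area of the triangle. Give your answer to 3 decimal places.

area ≈ 321.301

The third angle is ∠R = π − ∠S − ∠T = 1.803 rad.
Law of sines: ST = RS·sin R/sin T ≈ 43.488.
Law of sines: TR = RS·sin S/sin T ≈ 18.789.
Area = ½·RS·ST·sin S ≈ 321.3.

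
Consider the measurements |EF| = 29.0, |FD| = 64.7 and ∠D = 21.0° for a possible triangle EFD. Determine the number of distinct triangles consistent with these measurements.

2

|FD|·sin D = 64.7·sin(21.0°) ≈ 23.19.
Since |FD| sin D < |EF| < |FD| (23.19 < 29.0 < 64.7), two triangles exist.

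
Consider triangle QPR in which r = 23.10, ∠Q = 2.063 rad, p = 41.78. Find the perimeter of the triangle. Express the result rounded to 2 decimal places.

By the law of cosines, q² = p² + r² − 2·p·r·cos Q = 3191.3, so q ≈ 56.492.
Semiperimeter s = (56.492+41.78+23.1)/2 = 60.686.
Perimeter = 56.492 + 41.78 + 23.1 = 121.37.

perimeter ≈ 121.37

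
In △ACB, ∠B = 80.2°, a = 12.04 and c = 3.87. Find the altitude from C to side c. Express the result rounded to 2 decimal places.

By the law of cosines, b² = a² + c² − 2·a·c·cos B = 144.08, so b ≈ 12.003.
Area = ½·a·c·sin B ≈ 22.957.
The altitude from C has length 2·area/c ≈ 11.864.

h_C ≈ 11.86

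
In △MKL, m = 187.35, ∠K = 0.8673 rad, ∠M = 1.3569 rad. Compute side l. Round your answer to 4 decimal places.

The third angle is ∠L = π − ∠M − ∠K = 0.9174 rad.
Law of sines: l = m·sin L/sin M ≈ 152.23.

152.2286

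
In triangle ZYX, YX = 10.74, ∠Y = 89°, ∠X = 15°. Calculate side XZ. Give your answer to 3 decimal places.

The third angle is ∠Z = 180° − ∠Y − ∠X = 76.00°.
Law of sines: XZ = YX·sin Y/sin Z ≈ 11.067.

11.067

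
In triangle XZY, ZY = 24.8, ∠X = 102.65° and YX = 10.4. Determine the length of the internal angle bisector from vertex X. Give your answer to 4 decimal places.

t_X ≈ 8.6021

Law of sines: sin Z = YX·sin X/ZY ≈ 0.40918.
Since ZY ≥ YX, only the acute value applies: ∠Z ≈ 24.15°.
Then ∠Y = 180° − ∠X − ∠Z ≈ 53.20°.
Law of sines gives XZ = ZY·sin Y/sin X ≈ 20.351.
The bisector from X has length 2·YX·XZ·cos(∠X/2)/(YX+XZ) ≈ 8.6021.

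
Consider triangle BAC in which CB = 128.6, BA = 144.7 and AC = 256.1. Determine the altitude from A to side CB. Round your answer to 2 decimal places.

Semiperimeter s = (256.1 + 128.6 + 144.7)/2 = 264.7.
Heron's formula: area = √(264.7·8.6·136.1·120) ≈ 6097.4.
The altitude from A has length 2·area/CB ≈ 94.828.

h_A ≈ 94.83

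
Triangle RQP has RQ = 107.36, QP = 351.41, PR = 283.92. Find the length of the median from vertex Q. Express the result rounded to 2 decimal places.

m_Q ≈ 217.61

Median from Q: ½√(2·RQ² + 2·QP² − PR²) ≈ 217.61.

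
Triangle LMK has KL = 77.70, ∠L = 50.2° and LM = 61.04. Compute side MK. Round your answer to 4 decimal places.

By the law of cosines, MK² = KL² + LM² − 2·KL·LM·cos L = 3691.3, so MK ≈ 60.756.

60.7564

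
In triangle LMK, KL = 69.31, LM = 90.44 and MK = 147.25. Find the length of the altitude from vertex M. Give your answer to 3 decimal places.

Semiperimeter s = (147.25 + 69.31 + 90.44)/2 = 153.5.
Heron's formula: area = √(153.5·6.25·84.19·63.06) ≈ 2256.8.
The altitude from M has length 2·area/KL ≈ 65.123.

h_M ≈ 65.123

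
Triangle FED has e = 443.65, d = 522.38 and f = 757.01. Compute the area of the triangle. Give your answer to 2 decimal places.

area ≈ 112959.23

Semiperimeter s = (757.01 + 443.65 + 522.38)/2 = 861.52.
Heron's formula: area = √(861.52·104.51·417.87·339.14) ≈ 1.1296e+05.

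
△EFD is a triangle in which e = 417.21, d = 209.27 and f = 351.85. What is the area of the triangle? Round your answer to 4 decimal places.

Semiperimeter s = (417.21 + 351.85 + 209.27)/2 = 489.16.
Heron's formula: area = √(489.16·71.955·137.31·279.89) ≈ 36780.

area ≈ 36780.2551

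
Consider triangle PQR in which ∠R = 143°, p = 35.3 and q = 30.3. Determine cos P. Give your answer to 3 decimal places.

0.940

By the law of cosines, r² = p² + q² − 2·p·q·cos R = 3872.6, so r ≈ 62.23.
Law of cosines again: cos P = (q² + r² − p²)/(2·q·r) ≈ 0.93993, so ∠P ≈ 19.96°.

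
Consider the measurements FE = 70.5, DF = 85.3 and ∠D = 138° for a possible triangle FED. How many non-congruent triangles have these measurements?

DF·sin D = 85.3·sin(138°) ≈ 57.08.
Since ∠D is not acute, a triangle exists only if FE > DF; here FE ≤ DF, so there is no triangle.

0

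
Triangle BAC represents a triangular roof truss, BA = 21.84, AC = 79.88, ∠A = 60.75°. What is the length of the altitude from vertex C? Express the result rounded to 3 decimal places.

By the law of cosines, CB² = BA² + AC² − 2·BA·AC·cos A = 5152.9, so CB ≈ 71.784.
Area = ½·BA·AC·sin A ≈ 761.07.
The altitude from C has length 2·area/BA ≈ 69.695.

69.695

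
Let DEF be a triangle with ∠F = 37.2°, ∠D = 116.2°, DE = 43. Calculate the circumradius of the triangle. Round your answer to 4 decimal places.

The third angle is ∠E = 180° − ∠F − ∠D = 26.60°.
Law of sines: EF = DE·sin D/sin F ≈ 63.814.
Law of sines: FD = DE·sin E/sin F ≈ 31.845.
Circumradius = DE/(2 sin F) ≈ 35.561.

R ≈ 35.5608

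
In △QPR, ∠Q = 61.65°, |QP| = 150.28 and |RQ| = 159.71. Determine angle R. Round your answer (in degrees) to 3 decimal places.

By the law of cosines, |PR|² = |RQ|² + |QP|² − 2·|RQ|·|QP|·cos Q = 25297, so |PR| ≈ 159.05.
Law of cosines again: cos R = (|PR|² + |RQ|² − |QP|²)/(2·|PR|·|RQ|) ≈ 0.55547, so ∠R ≈ 56.26°.

56.257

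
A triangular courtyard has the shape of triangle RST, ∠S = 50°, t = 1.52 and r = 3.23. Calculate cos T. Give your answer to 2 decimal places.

By the law of cosines, s² = t² + r² − 2·t·r·cos S = 6.4316, so s ≈ 2.5361.
Law of cosines again: cos T = (r² + s² − t²)/(2·r·s) ≈ 0.88837, so ∠T ≈ 27.33°.

0.89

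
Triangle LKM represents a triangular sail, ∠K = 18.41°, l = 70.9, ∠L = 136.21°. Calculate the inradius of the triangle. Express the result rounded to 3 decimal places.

6.681

The third angle is ∠M = 180° − ∠L − ∠K = 25.38°.
Law of sines: k = l·sin K/sin L ≈ 32.357.
Law of sines: m = l·sin M/sin L ≈ 43.914.
Area = ½·l·k·sin M ≈ 491.64.
Semiperimeter s = (70.9+32.357+43.914)/2 = 73.585.
Inradius = area/s = 491.64/73.585 ≈ 6.6813.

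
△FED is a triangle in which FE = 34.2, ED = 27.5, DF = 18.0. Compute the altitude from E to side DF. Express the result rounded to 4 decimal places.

h_E ≈ 27.3877

Semiperimeter s = (27.5 + 18 + 34.2)/2 = 39.85.
Heron's formula: area = √(39.85·12.35·21.85·5.65) ≈ 246.49.
The altitude from E has length 2·area/DF ≈ 27.388.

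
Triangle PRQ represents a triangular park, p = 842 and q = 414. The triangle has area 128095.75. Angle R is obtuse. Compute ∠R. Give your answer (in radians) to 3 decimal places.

From area = ½·q·p·sin R, we get sin R = 2·area/(q·p) ≈ 0.73494.
Taking the obtuse solution, ∠R ≈ 2.316 rad.

∠R ≈ 2.316 rad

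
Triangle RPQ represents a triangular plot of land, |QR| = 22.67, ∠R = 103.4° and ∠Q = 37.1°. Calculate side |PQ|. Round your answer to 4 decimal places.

34.6700

The third angle is ∠P = 180° − ∠Q − ∠R = 39.50°.
Law of sines: |PQ| = |QR|·sin R/sin P ≈ 34.67.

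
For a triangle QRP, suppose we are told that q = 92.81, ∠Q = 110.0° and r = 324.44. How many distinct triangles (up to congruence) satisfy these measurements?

r·sin Q = 324.44·sin(110.0°) ≈ 304.9.
Since ∠Q is not acute, a triangle exists only if q > r; here q ≤ r, so there is no triangle.

0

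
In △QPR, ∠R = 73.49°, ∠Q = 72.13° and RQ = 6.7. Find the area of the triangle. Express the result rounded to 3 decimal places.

36.271

The third angle is ∠P = 180° − ∠R − ∠Q = 34.38°.
Law of sines: PR = RQ·sin Q/sin P ≈ 11.293.
Law of sines: QP = RQ·sin R/sin P ≈ 11.376.
Area = ½·RQ·PR·sin R ≈ 36.271.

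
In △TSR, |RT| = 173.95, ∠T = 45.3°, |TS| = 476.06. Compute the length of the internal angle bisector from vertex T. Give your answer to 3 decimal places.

t_T ≈ 235.147

By the law of cosines, |SR|² = |RT|² + |TS|² − 2·|RT|·|TS|·cos T = 1.4039e+05, so |SR| ≈ 374.69.
The bisector from T has length 2·|RT|·|TS|·cos(∠T/2)/(|RT|+|TS|) ≈ 235.15.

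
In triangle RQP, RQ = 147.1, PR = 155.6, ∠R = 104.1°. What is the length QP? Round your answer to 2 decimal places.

By the law of cosines, QP² = PR² + RQ² − 2·PR·RQ·cos R = 57002, so QP ≈ 238.75.

238.75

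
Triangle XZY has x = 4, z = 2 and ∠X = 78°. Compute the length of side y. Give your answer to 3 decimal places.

3.905

Law of sines: sin Z = z·sin X/x ≈ 0.48907.
Since x ≥ z, only the acute value applies: ∠Z ≈ 29.28°.
Then ∠Y = 180° − ∠X − ∠Z ≈ 72.72°.
Law of sines gives y = x·sin Y/sin X ≈ 3.9048.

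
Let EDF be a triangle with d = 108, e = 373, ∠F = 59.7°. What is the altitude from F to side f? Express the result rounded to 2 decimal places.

104.80

By the law of cosines, f² = e² + d² − 2·e·d·cos F = 1.1014e+05, so f ≈ 331.88.
Area = ½·e·d·sin F ≈ 17391.
The altitude from F has length 2·area/f ≈ 104.8.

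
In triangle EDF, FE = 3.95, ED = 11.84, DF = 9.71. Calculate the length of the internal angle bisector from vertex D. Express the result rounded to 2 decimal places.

By the law of cosines, cos D = (ED² + DF² − FE²) / (2·ED·DF) ≈ 0.95187, so ∠D ≈ 0.3115 rad.
The bisector from D has length 2·ED·DF·cos(∠D/2)/(ED+DF) ≈ 10.541.

t_D ≈ 10.54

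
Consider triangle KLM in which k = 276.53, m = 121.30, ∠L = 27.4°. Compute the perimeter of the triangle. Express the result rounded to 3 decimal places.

By the law of cosines, l² = m² + k² − 2·m·k·cos L = 31622, so l ≈ 177.83.
Semiperimeter s = (276.53+177.83+121.3)/2 = 287.83.
Perimeter = 276.53 + 177.83 + 121.3 = 575.66.

perimeter ≈ 575.657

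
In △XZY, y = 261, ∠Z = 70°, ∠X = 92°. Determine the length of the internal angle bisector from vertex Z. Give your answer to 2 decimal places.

t_Z ≈ 326.61

The third angle is ∠Y = 180° − ∠X − ∠Z = 18.00°.
Law of sines: x = y·sin X/sin Y ≈ 844.1.
Law of sines: z = y·sin Z/sin Y ≈ 793.68.
The bisector from Z has length 2·y·x·cos(∠Z/2)/(y+x) ≈ 326.61.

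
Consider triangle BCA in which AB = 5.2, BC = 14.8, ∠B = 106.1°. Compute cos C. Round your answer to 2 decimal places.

cos C ≈ 0.96

By the law of cosines, CA² = AB² + BC² − 2·AB·BC·cos B = 288.76, so CA ≈ 16.993.
Law of cosines again: cos C = (BC² + CA² − AB²)/(2·BC·CA) ≈ 0.95580, so ∠C ≈ 17.10°.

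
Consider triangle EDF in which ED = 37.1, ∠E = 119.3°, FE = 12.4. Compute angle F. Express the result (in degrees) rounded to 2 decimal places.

46.64

By the law of cosines, DF² = FE² + ED² − 2·FE·ED·cos E = 1980.4, so DF ≈ 44.502.
Law of cosines again: cos F = (DF² + FE² − ED²)/(2·DF·FE) ≈ 0.68662, so ∠F ≈ 46.64°.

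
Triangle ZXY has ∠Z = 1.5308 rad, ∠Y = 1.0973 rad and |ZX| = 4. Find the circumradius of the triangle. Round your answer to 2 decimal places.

The third angle is ∠X = π − ∠Y − ∠Z = 0.5135 rad.
Law of sines: |XY| = |ZX|·sin Z/sin Y ≈ 4.4909.
Law of sines: |YZ| = |ZX|·sin X/sin Y ≈ 2.2078.
Circumradius = |ZX|/(2 sin Y) ≈ 2.2472.

R ≈ 2.25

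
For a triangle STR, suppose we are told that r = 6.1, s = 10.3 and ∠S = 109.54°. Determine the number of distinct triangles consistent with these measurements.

1

r·sin S = 6.1·sin(109.54°) ≈ 5.749.
Since ∠S is not acute, a triangle exists only if s > r; here s > r, so there is exactly one triangle.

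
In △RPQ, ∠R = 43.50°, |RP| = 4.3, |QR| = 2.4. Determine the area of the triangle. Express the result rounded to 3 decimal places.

3.552

Area = ½·|QR|·|RP|·sin R ≈ 3.5519.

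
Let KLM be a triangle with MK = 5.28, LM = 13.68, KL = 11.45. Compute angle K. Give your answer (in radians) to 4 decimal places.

By the law of cosines, cos K = (MK² + KL² − LM²) / (2·MK·KL) ≈ -0.23291, so ∠K ≈ 1.8059 rad.

∠K ≈ 1.8059 rad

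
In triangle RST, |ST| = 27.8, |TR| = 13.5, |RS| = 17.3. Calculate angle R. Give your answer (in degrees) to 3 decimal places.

By the law of cosines, cos R = (|TR|² + |RS|² − |ST|²) / (2·|TR|·|RS|) ≈ -0.62364, so ∠R ≈ 128.58°.

128.582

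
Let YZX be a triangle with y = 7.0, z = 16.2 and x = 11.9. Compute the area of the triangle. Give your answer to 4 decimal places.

37.5799

Semiperimeter s = (7 + 16.2 + 11.9)/2 = 17.55.
Heron's formula: area = √(17.55·10.55·1.35·5.65) ≈ 37.58.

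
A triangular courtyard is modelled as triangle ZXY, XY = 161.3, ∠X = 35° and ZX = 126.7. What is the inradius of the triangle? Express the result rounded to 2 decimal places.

r ≈ 30.79

By the law of cosines, YZ² = ZX² + XY² − 2·ZX·XY·cos X = 8589, so YZ ≈ 92.677.
Area = ½·ZX·XY·sin X ≈ 5861.
Semiperimeter s = (161.3+92.677+126.7)/2 = 190.34.
Inradius = area/s = 5861/190.34 ≈ 30.793.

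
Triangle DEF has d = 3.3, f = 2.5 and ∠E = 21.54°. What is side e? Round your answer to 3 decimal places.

1.339

By the law of cosines, e² = f² + d² − 2·f·d·cos E = 1.7923, so e ≈ 1.3388.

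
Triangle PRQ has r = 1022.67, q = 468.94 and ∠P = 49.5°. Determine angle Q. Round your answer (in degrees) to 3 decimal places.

∠Q ≈ 26.407°

By the law of cosines, p² = r² + q² − 2·r·q·cos P = 6.4285e+05, so p ≈ 801.78.
Law of cosines again: cos Q = (p² + r² − q²)/(2·p·r) ≈ 0.89566, so ∠Q ≈ 26.41°.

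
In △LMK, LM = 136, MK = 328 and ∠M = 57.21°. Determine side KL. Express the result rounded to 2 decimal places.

By the law of cosines, KL² = LM² + MK² − 2·LM·MK·cos M = 77764, so KL ≈ 278.86.

278.86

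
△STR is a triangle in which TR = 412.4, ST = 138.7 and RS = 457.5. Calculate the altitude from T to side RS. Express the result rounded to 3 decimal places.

h_T ≈ 123.103

Semiperimeter s = (412.4 + 457.5 + 138.7)/2 = 504.3.
Heron's formula: area = √(504.3·91.9·46.8·365.6) ≈ 28160.
The altitude from T has length 2·area/RS ≈ 123.1.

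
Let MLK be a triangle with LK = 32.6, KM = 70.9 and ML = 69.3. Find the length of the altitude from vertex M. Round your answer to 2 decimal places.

Semiperimeter s = (32.6 + 70.9 + 69.3)/2 = 86.4.
Heron's formula: area = √(86.4·53.8·15.5·17.1) ≈ 1110.
The altitude from M has length 2·area/LK ≈ 68.096.

68.10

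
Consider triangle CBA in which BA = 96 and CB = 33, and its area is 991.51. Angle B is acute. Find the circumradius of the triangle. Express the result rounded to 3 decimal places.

R ≈ 58.501

From area = ½·CB·BA·sin B, we get sin B = 2·area/(CB·BA) ≈ 0.62595.
Taking the acute solution, ∠B ≈ 38.75°.
Law of cosines then gives AC ≈ 73.238.
Circumradius = AC/(2 sin B) ≈ 58.501.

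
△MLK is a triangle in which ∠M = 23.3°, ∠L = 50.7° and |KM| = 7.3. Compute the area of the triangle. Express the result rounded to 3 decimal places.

area ≈ 13.092

The third angle is ∠K = 180° − ∠M − ∠L = 106.00°.
Law of sines: |LK| = |KM|·sin M/sin L ≈ 3.7314.
Law of sines: |ML| = |KM|·sin K/sin L ≈ 9.068.
Area = ½·|KM|·|LK|·sin K ≈ 13.092.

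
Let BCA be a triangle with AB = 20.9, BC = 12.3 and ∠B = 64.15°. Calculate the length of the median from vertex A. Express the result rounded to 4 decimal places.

By the law of cosines, CA² = AB² + BC² − 2·AB·BC·cos B = 363.93, so CA ≈ 19.077.
Median from A: ½√(2·CA² + 2·AB² − BC²) ≈ 19.041.

19.0406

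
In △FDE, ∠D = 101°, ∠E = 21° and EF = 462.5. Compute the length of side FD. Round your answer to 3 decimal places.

The third angle is ∠F = 180° − ∠D − ∠E = 58.00°.
Law of sines: FD = EF·sin E/sin D ≈ 168.85.

168.847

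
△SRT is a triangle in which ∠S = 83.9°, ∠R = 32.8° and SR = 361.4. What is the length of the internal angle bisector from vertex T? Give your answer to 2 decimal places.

t_T ≈ 241.52

The third angle is ∠T = 180° − ∠S − ∠R = 63.30°.
Law of sines: RT = SR·sin S/sin T ≈ 402.24.
Law of sines: TS = SR·sin R/sin T ≈ 219.14.
The bisector from T has length 2·RT·TS·cos(∠T/2)/(RT+TS) ≈ 241.52.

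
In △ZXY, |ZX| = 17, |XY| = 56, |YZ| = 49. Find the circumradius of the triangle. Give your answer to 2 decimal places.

By the law of cosines, cos Z = (|YZ|² + |ZX|² − |XY|²) / (2·|YZ|·|ZX|) ≈ -0.26771, so ∠Z ≈ 1.8418 rad.
Circumradius = |XY|/(2 sin Z) ≈ 29.061.

29.06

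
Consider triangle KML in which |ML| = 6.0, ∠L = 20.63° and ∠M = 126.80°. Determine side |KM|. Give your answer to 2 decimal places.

3.93

The third angle is ∠K = 180° − ∠M − ∠L = 32.57°.
Law of sines: |KM| = |ML|·sin L/sin K ≈ 3.9269.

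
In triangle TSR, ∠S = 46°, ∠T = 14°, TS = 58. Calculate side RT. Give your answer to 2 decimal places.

The third angle is ∠R = 180° − ∠T − ∠S = 120.00°.
Law of sines: RT = TS·sin S/sin R ≈ 48.176.

48.18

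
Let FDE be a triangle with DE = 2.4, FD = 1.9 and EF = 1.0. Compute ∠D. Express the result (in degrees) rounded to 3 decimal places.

23.399

By the law of cosines, cos D = (FD² + DE² − EF²) / (2·FD·DE) ≈ 0.91776, so ∠D ≈ 23.40°.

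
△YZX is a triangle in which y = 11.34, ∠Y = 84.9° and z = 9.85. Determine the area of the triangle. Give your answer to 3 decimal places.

Law of sines: sin Z = z·sin Y/y ≈ 0.86517.
Since y ≥ z, only the acute value applies: ∠Z ≈ 59.90°.
Then ∠X = 180° − ∠Y − ∠Z ≈ 35.20°.
Law of sines gives x = y·sin X/sin Y ≈ 6.5624.
Area = ½·y·z·sin X ≈ 32.192.

area ≈ 32.192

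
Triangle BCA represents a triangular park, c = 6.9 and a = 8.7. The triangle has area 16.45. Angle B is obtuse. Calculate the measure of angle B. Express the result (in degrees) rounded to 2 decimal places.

From area = ½·c·a·sin B, we get sin B = 2·area/(c·a) ≈ 0.54806.
Taking the obtuse solution, ∠B ≈ 146.77°.

∠B ≈ 146.77°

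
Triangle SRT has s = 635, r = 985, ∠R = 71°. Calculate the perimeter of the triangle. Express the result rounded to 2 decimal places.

perimeter ≈ 2607.59

Law of sines: sin S = s·sin R/r ≈ 0.60955.
Since r ≥ s, only the acute value applies: ∠S ≈ 37.56°.
Then ∠T = 180° − ∠R − ∠S ≈ 71.44°.
Law of sines gives t = r·sin T/sin R ≈ 987.59.
Semiperimeter p = (635+985+987.59)/2 = 1303.8.
Perimeter = 635 + 985 + 987.59 = 2607.6.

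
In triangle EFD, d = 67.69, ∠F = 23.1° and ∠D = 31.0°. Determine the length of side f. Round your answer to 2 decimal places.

51.56

The third angle is ∠E = 180° − ∠F − ∠D = 125.90°.
Law of sines: f = d·sin F/sin D ≈ 51.564.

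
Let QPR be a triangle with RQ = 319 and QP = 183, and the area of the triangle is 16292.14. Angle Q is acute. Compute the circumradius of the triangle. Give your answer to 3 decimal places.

From area = ½·RQ·QP·sin Q, we get sin Q = 2·area/(RQ·QP) ≈ 0.55817.
Taking the acute solution, ∠Q ≈ 33.93°.
Law of cosines then gives PR ≈ 195.9.
Circumradius = PR/(2 sin Q) ≈ 175.48.

175.483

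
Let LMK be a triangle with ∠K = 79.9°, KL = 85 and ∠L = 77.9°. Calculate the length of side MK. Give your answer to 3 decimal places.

The third angle is ∠M = 180° − ∠K − ∠L = 22.20°.
Law of sines: MK = KL·sin L/sin M ≈ 219.96.

219.965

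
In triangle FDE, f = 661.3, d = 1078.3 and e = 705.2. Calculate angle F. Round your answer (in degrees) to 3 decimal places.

By the law of cosines, cos F = (d² + e² − f²) / (2·d·e) ≈ 0.80398, so ∠F ≈ 36.49°.

36.488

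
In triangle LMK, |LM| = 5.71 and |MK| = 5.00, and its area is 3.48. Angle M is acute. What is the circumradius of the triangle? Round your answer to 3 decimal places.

R ≈ 3.061

From area = ½·|LM|·|MK|·sin M, we get sin M = 2·area/(|LM|·|MK|) ≈ 0.24378.
Taking the acute solution, ∠M ≈ 14.11°.
Law of cosines then gives |KL| ≈ 1.4923.
Circumradius = |KL|/(2 sin M) ≈ 3.0606.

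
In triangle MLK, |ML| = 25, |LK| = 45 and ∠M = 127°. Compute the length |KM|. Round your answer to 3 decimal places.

25.283

Law of sines: sin K = |ML|·sin M/|LK| ≈ 0.44369.
Since |LK| ≥ |ML|, only the acute value applies: ∠K ≈ 26.34°.
Then ∠L = 180° − ∠M − ∠K ≈ 26.66°.
Law of sines gives |KM| = |LK|·sin L/sin M ≈ 25.283.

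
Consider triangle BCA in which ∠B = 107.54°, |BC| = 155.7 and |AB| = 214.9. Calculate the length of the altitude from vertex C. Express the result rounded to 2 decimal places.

h_C ≈ 148.46

By the law of cosines, |CA|² = |AB|² + |BC|² − 2·|AB|·|BC|·cos B = 90592, so |CA| ≈ 300.99.
Area = ½·|AB|·|BC|·sin B ≈ 15952.
The altitude from C has length 2·area/|AB| ≈ 148.46.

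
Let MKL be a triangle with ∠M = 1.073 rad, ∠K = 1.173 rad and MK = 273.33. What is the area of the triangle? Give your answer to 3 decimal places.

The third angle is ∠L = π − ∠M − ∠K = 0.896 rad.
Law of sines: KL = MK·sin M/sin L ≈ 307.67.
Law of sines: LM = MK·sin K/sin L ≈ 322.82.
Area = ½·MK·KL·sin K ≈ 38764.

area ≈ 38764.002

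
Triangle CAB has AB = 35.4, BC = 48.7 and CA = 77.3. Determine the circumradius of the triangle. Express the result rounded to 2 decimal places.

R ≈ 52.83

By the law of cosines, cos C = (BC² + CA² − AB²) / (2·BC·CA) ≈ 0.94220, so ∠C ≈ 19.58°.
Circumradius = AB/(2 sin C) ≈ 52.826.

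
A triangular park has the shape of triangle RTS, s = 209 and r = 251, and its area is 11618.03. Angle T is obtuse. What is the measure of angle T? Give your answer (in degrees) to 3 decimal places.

From area = ½·s·r·sin T, we get sin T = 2·area/(s·r) ≈ 0.44294.
Taking the obtuse solution, ∠T ≈ 153.71°.

153.709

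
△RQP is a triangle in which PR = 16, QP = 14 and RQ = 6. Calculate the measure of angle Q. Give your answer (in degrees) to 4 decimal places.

By the law of cosines, cos Q = (RQ² + QP² − PR²) / (2·RQ·QP) ≈ -0.14286, so ∠Q ≈ 98.21°.

98.2132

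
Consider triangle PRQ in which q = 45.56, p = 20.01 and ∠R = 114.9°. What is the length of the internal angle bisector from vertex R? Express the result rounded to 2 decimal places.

t_R ≈ 14.96

By the law of cosines, r² = q² + p² − 2·q·p·cos R = 3243.8, so r ≈ 56.954.
The bisector from R has length 2·q·p·cos(∠R/2)/(q+p) ≈ 14.961.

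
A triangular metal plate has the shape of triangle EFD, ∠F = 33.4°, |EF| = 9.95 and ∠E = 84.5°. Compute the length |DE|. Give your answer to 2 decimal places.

The third angle is ∠D = 180° − ∠E − ∠F = 62.10°.
Law of sines: |DE| = |EF|·sin F/sin D ≈ 6.1977.

6.20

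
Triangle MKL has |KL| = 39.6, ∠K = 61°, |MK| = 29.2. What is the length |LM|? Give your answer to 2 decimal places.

36.05

By the law of cosines, |LM|² = |MK|² + |KL|² − 2·|MK|·|KL|·cos K = 1299.6, so |LM| ≈ 36.05.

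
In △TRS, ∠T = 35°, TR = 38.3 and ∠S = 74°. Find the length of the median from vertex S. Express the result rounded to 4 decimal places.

The third angle is ∠R = 180° − ∠S − ∠T = 71.00°.
Law of sines: RS = TR·sin T/sin S ≈ 22.853.
Law of sines: ST = TR·sin R/sin S ≈ 37.673.
Median from S: ½√(2·RS² + 2·ST² − TR²) ≈ 24.577.

m_S ≈ 24.5770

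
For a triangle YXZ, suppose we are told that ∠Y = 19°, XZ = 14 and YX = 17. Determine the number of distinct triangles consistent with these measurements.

YX·sin Y = 17·sin(19°) ≈ 5.535.
Since YX sin Y < XZ < YX (5.535 < 14 < 17), two triangles exist.

2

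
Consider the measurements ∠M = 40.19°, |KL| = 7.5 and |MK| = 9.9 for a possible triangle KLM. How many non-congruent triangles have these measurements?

|MK|·sin M = 9.9·sin(40.19°) ≈ 6.389.
Since |MK| sin M < |KL| < |MK| (6.389 < 7.5 < 9.9), two triangles exist.

2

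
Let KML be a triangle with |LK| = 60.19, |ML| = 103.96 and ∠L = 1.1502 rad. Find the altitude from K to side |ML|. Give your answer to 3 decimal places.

h_K ≈ 54.944

By the law of cosines, |KM|² = |ML|² + |LK|² − 2·|ML|·|LK|·cos L = 9320.7, so |KM| ≈ 96.544.
Area = ½·|ML|·|LK|·sin L ≈ 2856.
The altitude from K has length 2·area/|ML| ≈ 54.944.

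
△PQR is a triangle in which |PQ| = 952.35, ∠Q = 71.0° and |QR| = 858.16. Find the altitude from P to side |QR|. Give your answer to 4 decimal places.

h_P ≈ 900.4646

By the law of cosines, |RP|² = |PQ|² + |QR|² − 2·|PQ|·|QR|·cos Q = 1.1113e+06, so |RP| ≈ 1054.2.
Area = ½·|PQ|·|QR|·sin Q ≈ 3.8637e+05.
The altitude from P has length 2·area/|QR| ≈ 900.46.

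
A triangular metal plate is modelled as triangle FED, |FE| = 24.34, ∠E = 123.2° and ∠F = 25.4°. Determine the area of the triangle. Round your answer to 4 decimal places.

area ≈ 204.0611

The third angle is ∠D = 180° − ∠F − ∠E = 31.40°.
Law of sines: |ED| = |FE|·sin F/sin D ≈ 20.039.
Law of sines: |DF| = |FE|·sin E/sin D ≈ 39.091.
Area = ½·|FE|·|ED|·sin E ≈ 204.06.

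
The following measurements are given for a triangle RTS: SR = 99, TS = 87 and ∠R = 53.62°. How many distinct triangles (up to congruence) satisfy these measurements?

2

SR·sin R = 99·sin(53.62°) ≈ 79.7.
Since SR sin R < TS < SR (79.7 < 87 < 99), two triangles exist.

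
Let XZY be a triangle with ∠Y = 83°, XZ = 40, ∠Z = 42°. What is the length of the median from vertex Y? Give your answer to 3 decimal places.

m_Y ≈ 22.550

The third angle is ∠X = 180° − ∠Z − ∠Y = 55.00°.
Law of sines: ZY = XZ·sin X/sin Y ≈ 33.012.
Law of sines: YX = XZ·sin Z/sin Y ≈ 26.966.
Median from Y: ½√(2·ZY² + 2·YX² − XZ²) ≈ 22.55.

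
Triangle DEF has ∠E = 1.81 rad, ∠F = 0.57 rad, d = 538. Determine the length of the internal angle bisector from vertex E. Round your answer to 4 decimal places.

291.6593

The third angle is ∠D = π − ∠E − ∠F = 0.762 rad.
Law of sines: e = d·sin E/sin D ≈ 757.43.
Law of sines: f = d·sin F/sin D ≈ 420.71.
The bisector from E has length 2·f·d·cos(∠E/2)/(f+d) ≈ 291.66.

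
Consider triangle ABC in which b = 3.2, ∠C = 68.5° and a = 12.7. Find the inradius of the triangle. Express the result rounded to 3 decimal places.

By the law of cosines, c² = a² + b² − 2·a·b·cos C = 141.74, so c ≈ 11.905.
Area = ½·a·b·sin C ≈ 18.906.
Semiperimeter s = (12.7+3.2+11.905)/2 = 13.903.
Inradius = area/s = 18.906/13.903 ≈ 1.3599.

1.360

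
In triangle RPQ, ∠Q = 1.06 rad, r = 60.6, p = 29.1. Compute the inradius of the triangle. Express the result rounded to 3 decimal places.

10.790

By the law of cosines, q² = r² + p² − 2·r·p·cos Q = 2795, so q ≈ 52.867.
Area = ½·r·p·sin Q ≈ 769.18.
Semiperimeter s = (60.6+29.1+52.867)/2 = 71.284.
Inradius = area/s = 769.18/71.284 ≈ 10.79.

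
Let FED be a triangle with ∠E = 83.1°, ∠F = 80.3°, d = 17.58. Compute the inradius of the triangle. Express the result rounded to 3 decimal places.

The third angle is ∠D = 180° − ∠F − ∠E = 16.60°.
Law of sines: f = d·sin F/sin D ≈ 60.656.
Law of sines: e = d·sin E/sin D ≈ 61.09.
Area = ½·d·f·sin E ≈ 529.3.
Semiperimeter s = (60.656+61.09+17.58)/2 = 69.663.
Inradius = area/s = 529.3/69.663 ≈ 7.5981.

7.598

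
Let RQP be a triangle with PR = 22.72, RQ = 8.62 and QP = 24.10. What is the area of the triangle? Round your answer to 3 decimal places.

Semiperimeter s = (24.1 + 22.72 + 8.62)/2 = 27.72.
Heron's formula: area = √(27.72·3.62·5·19.1) ≈ 97.893.

97.893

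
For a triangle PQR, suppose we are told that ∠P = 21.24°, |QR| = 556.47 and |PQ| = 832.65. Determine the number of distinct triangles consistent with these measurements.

2

|PQ|·sin P = 832.65·sin(21.24°) ≈ 301.6.
Since |PQ| sin P < |QR| < |PQ| (301.6 < 556.47 < 832.65), two triangles exist.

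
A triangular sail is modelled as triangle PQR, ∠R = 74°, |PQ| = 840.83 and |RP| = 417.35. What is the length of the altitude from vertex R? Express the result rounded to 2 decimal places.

Law of sines: sin Q = |RP|·sin R/|PQ| ≈ 0.47713.
Since |PQ| ≥ |RP|, only the acute value applies: ∠Q ≈ 28.50°.
Then ∠P = 180° − ∠R − ∠Q ≈ 77.50°.
Law of sines gives |QR| = |PQ|·sin P/sin R ≈ 853.99.
Area = ½·|PQ|·|RP|·sin P ≈ 1.713e+05.
The altitude from R has length 2·area/|PQ| ≈ 407.46.

407.46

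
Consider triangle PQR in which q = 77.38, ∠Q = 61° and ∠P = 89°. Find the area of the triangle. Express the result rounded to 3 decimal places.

area ≈ 1711.244

The third angle is ∠R = 180° − ∠P − ∠Q = 30.00°.
Law of sines: p = q·sin P/sin Q ≈ 88.459.
Law of sines: r = q·sin R/sin Q ≈ 44.236.
Area = ½·q·p·sin R ≈ 1711.2.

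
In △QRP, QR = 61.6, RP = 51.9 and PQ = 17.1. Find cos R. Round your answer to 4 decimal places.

cos R ≈ 0.9690

By the law of cosines, cos R = (QR² + RP² − PQ²) / (2·QR·RP) ≈ 0.96898, so ∠R ≈ 14.31°.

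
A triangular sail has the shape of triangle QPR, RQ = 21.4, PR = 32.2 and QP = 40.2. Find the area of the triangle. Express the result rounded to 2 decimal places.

area ≈ 343.20

Semiperimeter s = (32.2 + 21.4 + 40.2)/2 = 46.9.
Heron's formula: area = √(46.9·14.7·25.5·6.7) ≈ 343.2.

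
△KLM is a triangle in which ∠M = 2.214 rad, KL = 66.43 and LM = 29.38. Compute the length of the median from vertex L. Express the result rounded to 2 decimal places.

46.29

Law of sines: sin K = LM·sin M/KL ≈ 0.35389.
Since KL ≥ LM, only the acute value applies: ∠K ≈ 0.362 rad.
Then ∠L = π − ∠M − ∠K ≈ 0.566 rad.
Law of sines gives MK = KL·sin L/sin M ≈ 44.51.
Median from L: ½√(2·KL² + 2·LM² − MK²) ≈ 46.29.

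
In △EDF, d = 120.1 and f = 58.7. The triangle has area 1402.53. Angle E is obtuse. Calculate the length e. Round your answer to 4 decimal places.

175.5143

From area = ½·d·f·sin E, we get sin E = 2·area/(d·f) ≈ 0.39789.
Taking the obtuse solution, ∠E ≈ 156.55°.
Law of cosines then gives e ≈ 175.51.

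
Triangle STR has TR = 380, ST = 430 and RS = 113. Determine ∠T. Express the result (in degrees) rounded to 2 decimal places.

By the law of cosines, cos T = (ST² + TR² − RS²) / (2·ST·TR) ≈ 0.96858, so ∠T ≈ 14.40°.

∠T ≈ 14.40°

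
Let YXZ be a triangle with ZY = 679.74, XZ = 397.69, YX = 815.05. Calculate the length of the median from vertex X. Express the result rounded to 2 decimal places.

Median from X: ½√(2·YX² + 2·XZ² − ZY²) ≈ 543.8.

m_X ≈ 543.80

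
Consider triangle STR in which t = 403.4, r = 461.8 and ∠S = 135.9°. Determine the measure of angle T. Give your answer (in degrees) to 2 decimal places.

By the law of cosines, s² = t² + r² − 2·t·r·cos S = 6.4355e+05, so s ≈ 802.22.
Law of cosines again: cos T = (r² + s² − t²)/(2·r·s) ≈ 0.93677, so ∠T ≈ 20.48°.

20.48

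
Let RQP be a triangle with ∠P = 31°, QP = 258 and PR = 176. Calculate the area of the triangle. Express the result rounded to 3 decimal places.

11693.424

Area = ½·QP·PR·sin P ≈ 11693.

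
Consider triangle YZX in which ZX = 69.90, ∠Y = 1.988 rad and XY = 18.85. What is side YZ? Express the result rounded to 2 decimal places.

Law of sines: sin Z = XY·sin Y/ZX ≈ 0.24654.
Since ZX ≥ XY, only the acute value applies: ∠Z ≈ 0.249 rad.
Then ∠X = π − ∠Y − ∠Z ≈ 0.904 rad.
Law of sines gives YZ = ZX·sin X/sin Y ≈ 60.104.

60.10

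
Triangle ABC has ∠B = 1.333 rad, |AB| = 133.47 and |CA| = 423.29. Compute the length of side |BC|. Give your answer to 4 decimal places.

434.3656

Law of sines: sin C = |AB|·sin B/|CA| ≈ 0.30644.
Since |CA| ≥ |AB|, only the acute value applies: ∠C ≈ 0.311 rad.
Then ∠A = π − ∠B − ∠C ≈ 1.497 rad.
Law of sines gives |BC| = |CA|·sin A/sin B ≈ 434.37.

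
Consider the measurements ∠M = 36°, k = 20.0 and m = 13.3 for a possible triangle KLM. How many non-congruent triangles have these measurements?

2

k·sin M = 20.0·sin(36°) ≈ 11.76.
Since k sin M < m < k (11.76 < 13.3 < 20.0), two triangles exist.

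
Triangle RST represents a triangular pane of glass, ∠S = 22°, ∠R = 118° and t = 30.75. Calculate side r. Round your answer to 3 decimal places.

42.239

The third angle is ∠T = 180° − ∠R − ∠S = 40.00°.
Law of sines: r = t·sin R/sin T ≈ 42.239.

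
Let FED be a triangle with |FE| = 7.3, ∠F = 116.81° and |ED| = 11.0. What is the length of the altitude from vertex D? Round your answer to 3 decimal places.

Law of sines: sin D = |FE|·sin F/|ED| ≈ 0.59230.
Since |ED| ≥ |FE|, only the acute value applies: ∠D ≈ 36.32°.
Then ∠E = 180° − ∠F − ∠D ≈ 26.87°.
Law of sines gives |DF| = |ED|·sin E/sin F ≈ 5.5703.
Area = ½·|ED|·|FE|·sin E ≈ 18.146.
The altitude from D has length 2·area/|FE| ≈ 4.9716.

4.972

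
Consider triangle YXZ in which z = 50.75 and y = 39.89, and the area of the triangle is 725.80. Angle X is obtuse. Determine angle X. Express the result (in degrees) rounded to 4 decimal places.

∠X ≈ 134.1889°

From area = ½·z·y·sin X, we get sin X = 2·area/(z·y) ≈ 0.71705.
Taking the obtuse solution, ∠X ≈ 134.19°.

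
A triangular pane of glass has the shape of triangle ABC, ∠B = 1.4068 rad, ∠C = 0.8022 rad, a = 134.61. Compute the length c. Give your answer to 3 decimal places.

The third angle is ∠A = π − ∠B − ∠C = 0.9326 rad.
Law of sines: c = a·sin C/sin A ≈ 120.48.

120.485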